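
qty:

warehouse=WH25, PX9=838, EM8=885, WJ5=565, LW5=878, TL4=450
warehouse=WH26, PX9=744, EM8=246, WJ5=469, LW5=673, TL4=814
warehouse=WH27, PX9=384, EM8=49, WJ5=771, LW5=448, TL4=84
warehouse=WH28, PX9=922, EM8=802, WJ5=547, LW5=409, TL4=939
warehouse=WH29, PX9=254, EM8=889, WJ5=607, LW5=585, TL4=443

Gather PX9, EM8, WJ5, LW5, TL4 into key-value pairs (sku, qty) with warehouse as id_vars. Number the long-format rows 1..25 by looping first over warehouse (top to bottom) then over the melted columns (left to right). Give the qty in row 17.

802

25 rows total (5 × 5). Row 17: index ⌊(17-1)/5⌋ = 3 into warehouse → WH28; (17-1) mod 5 = 1 into the melted columns → EM8.
So row 17 is (WH28, EM8, 802); qty = 802.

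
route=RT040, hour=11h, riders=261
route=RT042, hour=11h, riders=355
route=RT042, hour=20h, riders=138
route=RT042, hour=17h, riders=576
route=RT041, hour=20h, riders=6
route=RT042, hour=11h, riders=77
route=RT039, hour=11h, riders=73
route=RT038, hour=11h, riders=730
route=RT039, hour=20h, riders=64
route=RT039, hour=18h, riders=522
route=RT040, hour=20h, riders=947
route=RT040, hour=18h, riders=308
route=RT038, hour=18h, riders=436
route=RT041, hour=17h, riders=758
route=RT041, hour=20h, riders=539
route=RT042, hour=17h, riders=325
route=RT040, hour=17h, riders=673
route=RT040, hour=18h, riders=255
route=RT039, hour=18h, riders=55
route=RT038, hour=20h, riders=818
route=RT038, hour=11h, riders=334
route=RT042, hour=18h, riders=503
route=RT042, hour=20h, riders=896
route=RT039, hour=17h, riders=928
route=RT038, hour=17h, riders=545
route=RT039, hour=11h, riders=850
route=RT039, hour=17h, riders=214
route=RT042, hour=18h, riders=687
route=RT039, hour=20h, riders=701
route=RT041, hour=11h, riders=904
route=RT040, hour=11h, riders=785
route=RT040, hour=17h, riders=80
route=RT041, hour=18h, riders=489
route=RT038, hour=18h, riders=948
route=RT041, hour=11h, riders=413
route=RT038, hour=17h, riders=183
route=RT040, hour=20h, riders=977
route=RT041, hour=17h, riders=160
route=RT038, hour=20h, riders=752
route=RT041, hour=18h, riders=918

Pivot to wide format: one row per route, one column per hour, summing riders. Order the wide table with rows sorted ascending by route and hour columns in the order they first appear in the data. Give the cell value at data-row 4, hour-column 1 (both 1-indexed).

With rows sorted ascending by route, row 4 is route=RT041. hour columns in first-appearance order: 11h, 20h, 17h, 18h; column 1 is 11h.
Long rows with route=RT041, hour=11h: 904 + 413 = 1317.

1317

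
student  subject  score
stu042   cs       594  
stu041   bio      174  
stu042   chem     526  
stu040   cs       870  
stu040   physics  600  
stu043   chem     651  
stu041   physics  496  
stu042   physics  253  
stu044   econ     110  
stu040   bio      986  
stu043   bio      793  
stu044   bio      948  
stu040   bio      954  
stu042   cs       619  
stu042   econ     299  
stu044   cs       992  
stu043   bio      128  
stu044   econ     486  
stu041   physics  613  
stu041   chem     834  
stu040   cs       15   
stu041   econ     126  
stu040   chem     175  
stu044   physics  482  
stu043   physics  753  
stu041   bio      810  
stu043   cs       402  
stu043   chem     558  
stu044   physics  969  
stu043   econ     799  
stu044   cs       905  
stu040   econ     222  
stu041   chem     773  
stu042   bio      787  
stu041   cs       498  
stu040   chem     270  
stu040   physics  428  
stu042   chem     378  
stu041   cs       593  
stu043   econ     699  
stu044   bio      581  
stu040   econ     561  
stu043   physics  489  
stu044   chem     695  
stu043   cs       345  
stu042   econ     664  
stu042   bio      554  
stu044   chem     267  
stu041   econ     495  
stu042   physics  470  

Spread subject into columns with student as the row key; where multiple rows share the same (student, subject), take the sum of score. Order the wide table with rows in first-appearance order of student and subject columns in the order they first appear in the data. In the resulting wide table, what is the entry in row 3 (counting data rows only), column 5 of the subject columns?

783

With rows in first-appearance order of student, row 3 is student=stu040. subject columns in first-appearance order: cs, bio, chem, physics, econ; column 5 is econ.
Long rows with student=stu040, subject=econ: 222 + 561 = 783.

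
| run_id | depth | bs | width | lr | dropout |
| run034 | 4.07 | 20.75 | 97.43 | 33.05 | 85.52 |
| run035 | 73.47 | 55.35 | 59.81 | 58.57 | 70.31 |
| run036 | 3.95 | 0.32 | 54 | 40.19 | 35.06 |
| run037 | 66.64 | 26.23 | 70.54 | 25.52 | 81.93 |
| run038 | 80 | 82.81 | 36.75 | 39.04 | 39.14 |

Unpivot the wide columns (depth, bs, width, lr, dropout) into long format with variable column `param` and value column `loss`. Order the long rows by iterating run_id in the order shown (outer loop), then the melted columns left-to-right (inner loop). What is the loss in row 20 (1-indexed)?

25 rows total (5 × 5). Row 20: index ⌊(20-1)/5⌋ = 3 into run_id → run037; (20-1) mod 5 = 4 into the melted columns → dropout.
So row 20 is (run037, dropout, 81.93); loss = 81.93.

81.93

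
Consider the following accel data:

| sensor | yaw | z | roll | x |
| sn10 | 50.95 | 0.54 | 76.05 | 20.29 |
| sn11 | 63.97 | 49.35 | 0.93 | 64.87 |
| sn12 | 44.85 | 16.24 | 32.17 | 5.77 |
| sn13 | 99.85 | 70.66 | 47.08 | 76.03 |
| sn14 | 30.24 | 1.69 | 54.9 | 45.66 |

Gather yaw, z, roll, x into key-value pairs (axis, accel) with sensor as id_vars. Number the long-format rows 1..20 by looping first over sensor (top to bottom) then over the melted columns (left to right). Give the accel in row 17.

20 rows total (5 × 4). Row 17: index ⌊(17-1)/4⌋ = 4 into sensor → sn14; (17-1) mod 4 = 0 into the melted columns → yaw.
So row 17 is (sn14, yaw, 30.24); accel = 30.24.

30.24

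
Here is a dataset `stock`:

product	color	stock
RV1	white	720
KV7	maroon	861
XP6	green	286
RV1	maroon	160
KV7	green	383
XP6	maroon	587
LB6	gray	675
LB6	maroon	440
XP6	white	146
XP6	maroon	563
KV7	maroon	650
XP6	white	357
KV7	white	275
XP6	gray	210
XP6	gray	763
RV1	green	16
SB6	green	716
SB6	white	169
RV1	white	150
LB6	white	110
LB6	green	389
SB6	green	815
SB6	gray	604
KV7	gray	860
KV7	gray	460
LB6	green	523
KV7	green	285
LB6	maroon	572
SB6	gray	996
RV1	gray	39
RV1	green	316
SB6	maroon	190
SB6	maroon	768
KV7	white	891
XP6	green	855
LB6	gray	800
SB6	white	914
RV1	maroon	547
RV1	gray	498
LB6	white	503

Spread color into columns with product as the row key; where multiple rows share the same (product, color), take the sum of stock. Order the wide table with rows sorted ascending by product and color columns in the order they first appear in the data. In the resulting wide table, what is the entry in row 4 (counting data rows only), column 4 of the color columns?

1600

With rows sorted ascending by product, row 4 is product=SB6. color columns in first-appearance order: white, maroon, green, gray; column 4 is gray.
Long rows with product=SB6, color=gray: 604 + 996 = 1600.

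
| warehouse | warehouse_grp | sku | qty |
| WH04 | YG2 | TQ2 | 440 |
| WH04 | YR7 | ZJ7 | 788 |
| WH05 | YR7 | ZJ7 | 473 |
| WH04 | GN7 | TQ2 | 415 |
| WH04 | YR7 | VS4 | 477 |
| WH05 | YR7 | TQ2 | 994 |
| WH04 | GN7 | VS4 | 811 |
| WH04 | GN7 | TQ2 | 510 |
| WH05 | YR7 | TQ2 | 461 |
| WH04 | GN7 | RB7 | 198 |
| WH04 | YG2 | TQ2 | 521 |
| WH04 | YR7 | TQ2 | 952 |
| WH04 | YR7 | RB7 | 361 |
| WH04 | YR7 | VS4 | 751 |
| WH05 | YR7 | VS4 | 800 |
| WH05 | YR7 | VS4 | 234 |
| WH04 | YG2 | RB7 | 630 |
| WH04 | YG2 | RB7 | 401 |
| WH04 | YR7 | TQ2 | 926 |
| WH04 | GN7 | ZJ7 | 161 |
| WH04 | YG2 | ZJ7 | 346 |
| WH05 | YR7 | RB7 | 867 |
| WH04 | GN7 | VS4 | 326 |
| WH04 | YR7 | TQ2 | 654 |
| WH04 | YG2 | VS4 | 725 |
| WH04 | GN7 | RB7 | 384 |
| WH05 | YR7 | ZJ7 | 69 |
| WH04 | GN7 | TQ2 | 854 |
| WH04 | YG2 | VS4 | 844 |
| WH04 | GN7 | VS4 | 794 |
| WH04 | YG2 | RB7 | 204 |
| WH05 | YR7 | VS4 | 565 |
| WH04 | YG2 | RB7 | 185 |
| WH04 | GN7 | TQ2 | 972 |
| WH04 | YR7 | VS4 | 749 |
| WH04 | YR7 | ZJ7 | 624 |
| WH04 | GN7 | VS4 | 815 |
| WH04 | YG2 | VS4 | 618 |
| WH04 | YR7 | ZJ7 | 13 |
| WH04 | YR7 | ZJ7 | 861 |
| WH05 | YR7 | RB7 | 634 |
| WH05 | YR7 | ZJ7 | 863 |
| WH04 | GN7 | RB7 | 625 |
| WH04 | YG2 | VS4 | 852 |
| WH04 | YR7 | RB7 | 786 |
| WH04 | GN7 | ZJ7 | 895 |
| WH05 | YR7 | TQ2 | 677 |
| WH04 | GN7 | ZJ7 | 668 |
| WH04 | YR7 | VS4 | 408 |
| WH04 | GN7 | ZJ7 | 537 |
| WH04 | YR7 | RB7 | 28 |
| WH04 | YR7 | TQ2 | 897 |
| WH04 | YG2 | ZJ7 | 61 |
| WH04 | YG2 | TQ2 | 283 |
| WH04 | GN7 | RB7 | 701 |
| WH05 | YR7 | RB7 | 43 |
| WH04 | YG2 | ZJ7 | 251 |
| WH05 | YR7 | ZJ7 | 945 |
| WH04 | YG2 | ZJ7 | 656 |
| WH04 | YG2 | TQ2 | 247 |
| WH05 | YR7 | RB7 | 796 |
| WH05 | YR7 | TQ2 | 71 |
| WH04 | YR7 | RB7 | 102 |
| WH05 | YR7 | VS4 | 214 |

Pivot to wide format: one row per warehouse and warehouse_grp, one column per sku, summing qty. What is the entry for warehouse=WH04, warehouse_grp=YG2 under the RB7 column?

Rows with warehouse=WH04, warehouse_grp=YG2 and sku=RB7: qty values are 630, 401, 204, 185.
630 + 401 + 204 + 185 = 1420.

1420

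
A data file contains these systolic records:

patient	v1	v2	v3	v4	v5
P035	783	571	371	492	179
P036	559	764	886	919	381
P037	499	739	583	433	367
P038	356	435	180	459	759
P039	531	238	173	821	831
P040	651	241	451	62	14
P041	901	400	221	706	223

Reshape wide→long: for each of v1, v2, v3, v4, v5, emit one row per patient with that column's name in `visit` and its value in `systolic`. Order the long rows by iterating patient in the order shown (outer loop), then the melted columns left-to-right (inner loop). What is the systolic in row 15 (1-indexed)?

367

35 rows total (7 × 5). Row 15: index ⌊(15-1)/5⌋ = 2 into patient → P037; (15-1) mod 5 = 4 into the melted columns → v5.
So row 15 is (P037, v5, 367); systolic = 367.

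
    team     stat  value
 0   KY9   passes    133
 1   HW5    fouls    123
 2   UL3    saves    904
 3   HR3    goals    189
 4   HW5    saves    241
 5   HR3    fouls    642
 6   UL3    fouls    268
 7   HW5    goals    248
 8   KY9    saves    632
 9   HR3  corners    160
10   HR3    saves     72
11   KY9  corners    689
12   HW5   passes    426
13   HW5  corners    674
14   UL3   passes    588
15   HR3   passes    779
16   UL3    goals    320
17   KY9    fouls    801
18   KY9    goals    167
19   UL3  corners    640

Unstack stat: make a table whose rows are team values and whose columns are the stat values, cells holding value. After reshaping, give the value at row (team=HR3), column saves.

72

Wide layout: rows indexed by team, columns are the 5 distinct stat values (passes, fouls, saves, goals, corners).
Cell (team=HR3, stat=saves) draws from the long row where team=HR3 and stat=saves, which has value=72.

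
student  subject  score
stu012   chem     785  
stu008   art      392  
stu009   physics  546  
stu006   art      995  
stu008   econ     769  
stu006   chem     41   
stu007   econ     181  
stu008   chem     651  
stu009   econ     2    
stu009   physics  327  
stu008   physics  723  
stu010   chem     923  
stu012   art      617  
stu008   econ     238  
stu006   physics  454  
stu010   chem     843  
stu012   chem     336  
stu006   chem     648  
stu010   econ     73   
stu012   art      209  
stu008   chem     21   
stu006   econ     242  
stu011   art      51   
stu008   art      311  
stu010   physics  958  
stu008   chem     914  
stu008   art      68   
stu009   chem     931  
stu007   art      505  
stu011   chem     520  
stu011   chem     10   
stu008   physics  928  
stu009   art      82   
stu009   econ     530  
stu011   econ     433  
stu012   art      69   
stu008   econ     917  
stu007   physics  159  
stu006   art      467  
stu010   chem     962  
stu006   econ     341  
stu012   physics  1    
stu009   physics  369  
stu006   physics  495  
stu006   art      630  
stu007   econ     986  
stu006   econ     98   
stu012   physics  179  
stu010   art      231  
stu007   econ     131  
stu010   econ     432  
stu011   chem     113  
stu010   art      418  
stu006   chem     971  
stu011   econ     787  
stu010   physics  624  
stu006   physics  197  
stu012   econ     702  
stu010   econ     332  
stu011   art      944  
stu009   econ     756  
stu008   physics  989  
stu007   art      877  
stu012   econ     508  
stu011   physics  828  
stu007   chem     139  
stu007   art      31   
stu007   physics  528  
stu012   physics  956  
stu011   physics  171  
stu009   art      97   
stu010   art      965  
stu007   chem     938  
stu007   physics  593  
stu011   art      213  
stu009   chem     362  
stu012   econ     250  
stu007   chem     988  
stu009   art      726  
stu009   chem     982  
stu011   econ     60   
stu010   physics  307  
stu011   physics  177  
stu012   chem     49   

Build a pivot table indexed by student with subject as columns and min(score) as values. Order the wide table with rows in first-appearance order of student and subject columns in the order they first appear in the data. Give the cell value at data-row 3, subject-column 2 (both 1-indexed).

82

With rows in first-appearance order of student, row 3 is student=stu009. subject columns in first-appearance order: chem, art, physics, econ; column 2 is art.
Long rows with student=stu009, subject=art: min(82, 97, 726) = 82.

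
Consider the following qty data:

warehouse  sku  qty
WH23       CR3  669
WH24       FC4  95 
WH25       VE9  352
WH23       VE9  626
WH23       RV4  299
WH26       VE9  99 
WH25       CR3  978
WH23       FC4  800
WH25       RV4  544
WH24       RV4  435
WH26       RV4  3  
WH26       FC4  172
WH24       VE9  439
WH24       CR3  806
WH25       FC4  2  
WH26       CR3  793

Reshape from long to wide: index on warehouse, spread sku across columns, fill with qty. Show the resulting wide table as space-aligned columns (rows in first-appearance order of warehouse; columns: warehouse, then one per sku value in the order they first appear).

warehouse  CR3  FC4  VE9  RV4
WH23       669  800  626  299
WH24       806  95   439  435
WH25       978  2    352  544
WH26       793  172  99   3  

Columns: warehouse plus the 4 distinct sku values (CR3, FC4, VE9, RV4).
For example, row WH23 column CR3 takes qty=669 from the long row (WH23, CR3).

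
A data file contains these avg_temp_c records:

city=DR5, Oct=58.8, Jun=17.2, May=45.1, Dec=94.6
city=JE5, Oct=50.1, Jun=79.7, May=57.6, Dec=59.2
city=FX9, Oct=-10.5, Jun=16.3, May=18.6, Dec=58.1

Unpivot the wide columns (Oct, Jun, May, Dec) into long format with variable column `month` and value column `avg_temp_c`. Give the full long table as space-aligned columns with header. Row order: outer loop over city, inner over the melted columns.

city  month  avg_temp_c
DR5   Oct    58.8      
DR5   Jun    17.2      
DR5   May    45.1      
DR5   Dec    94.6      
JE5   Oct    50.1      
JE5   Jun    79.7      
JE5   May    57.6      
JE5   Dec    59.2      
FX9   Oct    -10.5     
FX9   Jun    16.3      
FX9   May    18.6      
FX9   Dec    58.1      

Each (city, column) pair becomes one row: 3 × 4 = 12 rows.
For example, (DR5, Oct) → avg_temp_c=58.8.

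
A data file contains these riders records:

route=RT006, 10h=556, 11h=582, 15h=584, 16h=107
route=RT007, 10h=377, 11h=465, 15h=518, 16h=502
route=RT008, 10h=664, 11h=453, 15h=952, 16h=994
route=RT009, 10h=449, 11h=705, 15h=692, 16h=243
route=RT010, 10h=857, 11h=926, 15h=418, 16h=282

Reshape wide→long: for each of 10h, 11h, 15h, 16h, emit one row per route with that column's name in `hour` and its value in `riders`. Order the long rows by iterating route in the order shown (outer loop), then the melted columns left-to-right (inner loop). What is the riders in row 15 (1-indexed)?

692

20 rows total (5 × 4). Row 15: index ⌊(15-1)/4⌋ = 3 into route → RT009; (15-1) mod 4 = 2 into the melted columns → 15h.
So row 15 is (RT009, 15h, 692); riders = 692.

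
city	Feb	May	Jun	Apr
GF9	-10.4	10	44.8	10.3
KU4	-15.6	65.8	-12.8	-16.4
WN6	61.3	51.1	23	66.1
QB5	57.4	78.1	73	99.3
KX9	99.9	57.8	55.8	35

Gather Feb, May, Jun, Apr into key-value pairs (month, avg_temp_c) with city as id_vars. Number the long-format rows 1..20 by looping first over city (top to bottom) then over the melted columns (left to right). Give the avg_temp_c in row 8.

-16.4

20 rows total (5 × 4). Row 8: index ⌊(8-1)/4⌋ = 1 into city → KU4; (8-1) mod 4 = 3 into the melted columns → Apr.
So row 8 is (KU4, Apr, -16.4); avg_temp_c = -16.4.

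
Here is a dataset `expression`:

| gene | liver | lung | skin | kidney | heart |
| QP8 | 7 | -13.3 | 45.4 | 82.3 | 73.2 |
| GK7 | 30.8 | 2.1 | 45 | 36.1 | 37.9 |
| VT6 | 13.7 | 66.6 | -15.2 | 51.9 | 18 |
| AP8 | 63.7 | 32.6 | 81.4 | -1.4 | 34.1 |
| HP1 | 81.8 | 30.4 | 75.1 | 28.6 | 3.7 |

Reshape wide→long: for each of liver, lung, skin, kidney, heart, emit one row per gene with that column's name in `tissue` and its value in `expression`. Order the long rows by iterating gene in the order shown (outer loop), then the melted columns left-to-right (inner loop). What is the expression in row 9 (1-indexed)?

25 rows total (5 × 5). Row 9: index ⌊(9-1)/5⌋ = 1 into gene → GK7; (9-1) mod 5 = 3 into the melted columns → kidney.
So row 9 is (GK7, kidney, 36.1); expression = 36.1.

36.1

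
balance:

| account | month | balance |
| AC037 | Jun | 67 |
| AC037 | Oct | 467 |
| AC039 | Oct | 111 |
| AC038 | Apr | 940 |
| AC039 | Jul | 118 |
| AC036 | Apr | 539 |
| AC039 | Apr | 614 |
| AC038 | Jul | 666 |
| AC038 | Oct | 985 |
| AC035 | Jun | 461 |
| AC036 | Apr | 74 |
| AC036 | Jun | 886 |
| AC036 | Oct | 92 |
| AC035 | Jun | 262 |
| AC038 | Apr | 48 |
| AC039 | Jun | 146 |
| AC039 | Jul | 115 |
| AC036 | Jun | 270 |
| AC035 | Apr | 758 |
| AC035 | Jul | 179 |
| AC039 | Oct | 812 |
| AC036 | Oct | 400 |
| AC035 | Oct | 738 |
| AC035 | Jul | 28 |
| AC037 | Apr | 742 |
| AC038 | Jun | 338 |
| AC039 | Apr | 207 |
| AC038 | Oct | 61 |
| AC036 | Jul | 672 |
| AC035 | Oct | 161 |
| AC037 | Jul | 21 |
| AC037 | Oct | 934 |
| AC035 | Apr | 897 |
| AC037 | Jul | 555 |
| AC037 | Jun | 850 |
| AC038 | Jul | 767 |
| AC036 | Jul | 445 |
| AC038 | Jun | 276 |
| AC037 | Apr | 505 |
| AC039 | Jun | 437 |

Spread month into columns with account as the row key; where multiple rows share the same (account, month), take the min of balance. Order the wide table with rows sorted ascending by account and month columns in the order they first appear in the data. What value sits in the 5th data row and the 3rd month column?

With rows sorted ascending by account, row 5 is account=AC039. month columns in first-appearance order: Jun, Oct, Apr, Jul; column 3 is Apr.
Long rows with account=AC039, month=Apr: min(614, 207) = 207.

207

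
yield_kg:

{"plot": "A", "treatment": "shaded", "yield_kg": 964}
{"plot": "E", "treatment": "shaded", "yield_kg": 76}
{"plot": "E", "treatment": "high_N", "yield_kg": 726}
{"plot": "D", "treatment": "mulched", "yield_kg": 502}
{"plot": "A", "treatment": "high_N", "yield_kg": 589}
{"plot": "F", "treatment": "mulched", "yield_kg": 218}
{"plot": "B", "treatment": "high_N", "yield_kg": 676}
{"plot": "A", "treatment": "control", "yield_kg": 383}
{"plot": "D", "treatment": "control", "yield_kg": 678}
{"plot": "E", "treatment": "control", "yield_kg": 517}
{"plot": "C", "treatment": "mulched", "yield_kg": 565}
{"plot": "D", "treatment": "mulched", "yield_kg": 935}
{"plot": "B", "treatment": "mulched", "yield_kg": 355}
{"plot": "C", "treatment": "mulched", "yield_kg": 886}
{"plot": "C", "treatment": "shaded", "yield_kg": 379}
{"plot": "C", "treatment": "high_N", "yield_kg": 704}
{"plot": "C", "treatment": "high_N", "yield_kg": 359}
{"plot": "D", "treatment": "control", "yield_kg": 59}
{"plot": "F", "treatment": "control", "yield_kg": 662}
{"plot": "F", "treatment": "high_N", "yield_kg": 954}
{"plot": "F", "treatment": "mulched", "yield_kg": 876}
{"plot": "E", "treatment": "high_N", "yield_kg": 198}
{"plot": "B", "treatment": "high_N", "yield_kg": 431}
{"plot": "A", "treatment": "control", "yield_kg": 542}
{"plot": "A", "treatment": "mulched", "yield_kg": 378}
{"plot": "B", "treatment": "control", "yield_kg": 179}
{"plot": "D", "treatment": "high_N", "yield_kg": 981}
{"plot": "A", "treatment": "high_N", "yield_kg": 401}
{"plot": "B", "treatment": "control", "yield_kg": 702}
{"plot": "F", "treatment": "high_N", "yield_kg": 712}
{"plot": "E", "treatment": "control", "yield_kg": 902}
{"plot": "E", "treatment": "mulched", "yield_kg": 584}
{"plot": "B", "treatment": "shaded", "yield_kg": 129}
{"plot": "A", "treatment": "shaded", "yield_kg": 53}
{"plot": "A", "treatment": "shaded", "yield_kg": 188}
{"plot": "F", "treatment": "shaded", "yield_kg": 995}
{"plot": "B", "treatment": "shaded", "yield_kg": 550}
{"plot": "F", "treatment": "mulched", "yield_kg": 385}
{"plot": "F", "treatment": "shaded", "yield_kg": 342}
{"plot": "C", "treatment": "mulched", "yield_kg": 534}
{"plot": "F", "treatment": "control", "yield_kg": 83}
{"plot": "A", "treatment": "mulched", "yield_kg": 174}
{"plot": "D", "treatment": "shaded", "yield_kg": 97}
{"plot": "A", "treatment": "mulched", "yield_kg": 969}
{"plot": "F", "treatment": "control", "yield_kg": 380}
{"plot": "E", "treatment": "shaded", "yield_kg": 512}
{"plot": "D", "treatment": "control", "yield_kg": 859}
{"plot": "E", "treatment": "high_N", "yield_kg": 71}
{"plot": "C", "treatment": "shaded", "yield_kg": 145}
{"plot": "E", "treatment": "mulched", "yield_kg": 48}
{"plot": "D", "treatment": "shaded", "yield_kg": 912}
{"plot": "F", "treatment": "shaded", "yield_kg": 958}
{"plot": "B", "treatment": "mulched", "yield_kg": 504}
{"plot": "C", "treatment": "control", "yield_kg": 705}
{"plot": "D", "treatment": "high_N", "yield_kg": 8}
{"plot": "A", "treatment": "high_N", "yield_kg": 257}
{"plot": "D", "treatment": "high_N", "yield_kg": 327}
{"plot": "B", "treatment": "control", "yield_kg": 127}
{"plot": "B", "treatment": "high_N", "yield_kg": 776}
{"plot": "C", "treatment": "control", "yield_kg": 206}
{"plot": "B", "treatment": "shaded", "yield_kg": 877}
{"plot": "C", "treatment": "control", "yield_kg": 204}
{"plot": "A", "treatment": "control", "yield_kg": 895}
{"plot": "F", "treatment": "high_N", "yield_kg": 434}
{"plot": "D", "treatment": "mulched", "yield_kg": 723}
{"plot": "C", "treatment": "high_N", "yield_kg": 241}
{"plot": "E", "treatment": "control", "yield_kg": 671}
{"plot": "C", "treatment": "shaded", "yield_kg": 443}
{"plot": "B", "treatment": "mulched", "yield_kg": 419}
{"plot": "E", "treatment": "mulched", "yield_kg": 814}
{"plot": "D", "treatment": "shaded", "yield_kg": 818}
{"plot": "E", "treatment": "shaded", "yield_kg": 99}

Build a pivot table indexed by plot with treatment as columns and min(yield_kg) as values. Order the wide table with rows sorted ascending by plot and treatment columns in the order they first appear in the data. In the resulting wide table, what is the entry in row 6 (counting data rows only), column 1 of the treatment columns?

342

With rows sorted ascending by plot, row 6 is plot=F. treatment columns in first-appearance order: shaded, high_N, mulched, control; column 1 is shaded.
Long rows with plot=F, treatment=shaded: min(995, 342, 958) = 342.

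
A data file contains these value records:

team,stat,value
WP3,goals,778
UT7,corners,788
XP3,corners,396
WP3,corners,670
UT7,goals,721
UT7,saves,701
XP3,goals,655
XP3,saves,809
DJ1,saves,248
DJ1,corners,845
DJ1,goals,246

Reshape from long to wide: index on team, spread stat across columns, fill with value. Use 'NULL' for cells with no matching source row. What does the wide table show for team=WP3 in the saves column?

No long-format row has team=WP3 and stat=saves, so the cell is NULL.

NULL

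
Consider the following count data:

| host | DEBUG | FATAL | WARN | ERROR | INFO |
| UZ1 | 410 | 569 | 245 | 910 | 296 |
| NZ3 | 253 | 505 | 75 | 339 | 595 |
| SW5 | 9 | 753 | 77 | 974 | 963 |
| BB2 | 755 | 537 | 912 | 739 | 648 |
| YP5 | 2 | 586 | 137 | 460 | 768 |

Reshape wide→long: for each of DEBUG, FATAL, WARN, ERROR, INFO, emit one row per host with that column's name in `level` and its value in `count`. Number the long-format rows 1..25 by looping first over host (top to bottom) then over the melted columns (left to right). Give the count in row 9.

339

25 rows total (5 × 5). Row 9: index ⌊(9-1)/5⌋ = 1 into host → NZ3; (9-1) mod 5 = 3 into the melted columns → ERROR.
So row 9 is (NZ3, ERROR, 339); count = 339.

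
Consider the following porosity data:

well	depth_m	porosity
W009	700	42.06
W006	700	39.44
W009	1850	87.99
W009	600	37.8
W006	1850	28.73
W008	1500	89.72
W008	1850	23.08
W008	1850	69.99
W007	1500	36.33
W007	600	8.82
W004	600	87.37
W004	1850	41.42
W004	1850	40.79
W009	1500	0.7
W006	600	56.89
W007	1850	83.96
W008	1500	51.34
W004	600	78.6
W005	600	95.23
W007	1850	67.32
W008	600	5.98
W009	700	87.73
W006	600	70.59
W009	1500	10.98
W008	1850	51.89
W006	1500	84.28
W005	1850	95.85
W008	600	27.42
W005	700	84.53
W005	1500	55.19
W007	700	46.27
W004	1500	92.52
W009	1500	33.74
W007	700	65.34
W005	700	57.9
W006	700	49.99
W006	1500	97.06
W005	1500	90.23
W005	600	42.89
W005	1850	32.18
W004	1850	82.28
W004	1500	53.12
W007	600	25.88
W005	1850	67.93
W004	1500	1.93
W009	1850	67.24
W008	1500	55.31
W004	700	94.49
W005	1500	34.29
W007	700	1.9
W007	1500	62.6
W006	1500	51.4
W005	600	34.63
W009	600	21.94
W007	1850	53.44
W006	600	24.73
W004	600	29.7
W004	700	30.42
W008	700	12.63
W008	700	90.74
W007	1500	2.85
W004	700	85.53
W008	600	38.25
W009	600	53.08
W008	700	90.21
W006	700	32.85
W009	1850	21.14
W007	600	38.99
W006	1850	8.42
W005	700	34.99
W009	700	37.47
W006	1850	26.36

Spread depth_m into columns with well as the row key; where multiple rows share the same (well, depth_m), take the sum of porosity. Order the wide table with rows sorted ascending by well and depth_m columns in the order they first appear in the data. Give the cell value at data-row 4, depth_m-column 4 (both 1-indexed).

101.78

With rows sorted ascending by well, row 4 is well=W007. depth_m columns in first-appearance order: 700, 1850, 600, 1500; column 4 is 1500.
Long rows with well=W007, depth_m=1500: 36.33 + 62.6 + 2.85 = 101.78.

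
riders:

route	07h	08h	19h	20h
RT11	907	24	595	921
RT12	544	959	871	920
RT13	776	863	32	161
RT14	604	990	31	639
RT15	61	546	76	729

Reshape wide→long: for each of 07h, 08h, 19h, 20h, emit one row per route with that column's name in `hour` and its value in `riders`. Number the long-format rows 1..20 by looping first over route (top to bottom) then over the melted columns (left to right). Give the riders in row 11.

32

20 rows total (5 × 4). Row 11: index ⌊(11-1)/4⌋ = 2 into route → RT13; (11-1) mod 4 = 2 into the melted columns → 19h.
So row 11 is (RT13, 19h, 32); riders = 32.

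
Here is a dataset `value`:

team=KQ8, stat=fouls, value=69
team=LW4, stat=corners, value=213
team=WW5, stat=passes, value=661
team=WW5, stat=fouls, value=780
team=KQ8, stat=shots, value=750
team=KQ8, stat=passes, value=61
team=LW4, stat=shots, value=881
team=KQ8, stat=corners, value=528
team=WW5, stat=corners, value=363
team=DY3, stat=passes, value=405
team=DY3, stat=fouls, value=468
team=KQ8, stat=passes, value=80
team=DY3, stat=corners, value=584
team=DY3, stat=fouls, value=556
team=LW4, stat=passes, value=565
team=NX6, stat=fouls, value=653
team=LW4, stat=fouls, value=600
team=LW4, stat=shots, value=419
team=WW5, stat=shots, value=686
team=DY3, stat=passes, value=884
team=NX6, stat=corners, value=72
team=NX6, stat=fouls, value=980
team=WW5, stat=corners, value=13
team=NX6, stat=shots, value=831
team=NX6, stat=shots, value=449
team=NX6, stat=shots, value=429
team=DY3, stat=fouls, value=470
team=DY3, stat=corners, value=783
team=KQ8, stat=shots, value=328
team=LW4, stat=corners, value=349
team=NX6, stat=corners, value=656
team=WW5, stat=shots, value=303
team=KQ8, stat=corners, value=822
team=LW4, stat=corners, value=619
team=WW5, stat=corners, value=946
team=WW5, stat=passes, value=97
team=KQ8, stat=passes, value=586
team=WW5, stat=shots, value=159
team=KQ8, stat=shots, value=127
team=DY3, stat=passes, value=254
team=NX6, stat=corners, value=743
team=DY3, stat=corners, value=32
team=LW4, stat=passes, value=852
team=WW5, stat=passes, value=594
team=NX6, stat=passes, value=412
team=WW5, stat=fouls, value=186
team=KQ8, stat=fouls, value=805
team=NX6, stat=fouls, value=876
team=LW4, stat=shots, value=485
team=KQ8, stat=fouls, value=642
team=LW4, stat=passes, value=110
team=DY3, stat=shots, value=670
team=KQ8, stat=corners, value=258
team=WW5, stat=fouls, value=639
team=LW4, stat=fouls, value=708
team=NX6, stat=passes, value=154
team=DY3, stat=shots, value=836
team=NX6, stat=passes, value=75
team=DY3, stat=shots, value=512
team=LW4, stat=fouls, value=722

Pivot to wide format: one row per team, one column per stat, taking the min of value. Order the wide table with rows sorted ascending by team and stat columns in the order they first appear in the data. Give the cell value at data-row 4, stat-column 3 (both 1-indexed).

With rows sorted ascending by team, row 4 is team=NX6. stat columns in first-appearance order: fouls, corners, passes, shots; column 3 is passes.
Long rows with team=NX6, stat=passes: min(412, 154, 75) = 75.

75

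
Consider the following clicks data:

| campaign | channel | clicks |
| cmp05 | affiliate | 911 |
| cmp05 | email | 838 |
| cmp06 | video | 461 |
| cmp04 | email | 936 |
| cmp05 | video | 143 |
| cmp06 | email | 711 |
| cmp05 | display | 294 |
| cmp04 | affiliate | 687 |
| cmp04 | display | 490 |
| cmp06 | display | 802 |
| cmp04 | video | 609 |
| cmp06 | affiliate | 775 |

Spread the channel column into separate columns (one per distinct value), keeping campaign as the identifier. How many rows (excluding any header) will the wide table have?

3 distinct campaign values → 3 rows.

3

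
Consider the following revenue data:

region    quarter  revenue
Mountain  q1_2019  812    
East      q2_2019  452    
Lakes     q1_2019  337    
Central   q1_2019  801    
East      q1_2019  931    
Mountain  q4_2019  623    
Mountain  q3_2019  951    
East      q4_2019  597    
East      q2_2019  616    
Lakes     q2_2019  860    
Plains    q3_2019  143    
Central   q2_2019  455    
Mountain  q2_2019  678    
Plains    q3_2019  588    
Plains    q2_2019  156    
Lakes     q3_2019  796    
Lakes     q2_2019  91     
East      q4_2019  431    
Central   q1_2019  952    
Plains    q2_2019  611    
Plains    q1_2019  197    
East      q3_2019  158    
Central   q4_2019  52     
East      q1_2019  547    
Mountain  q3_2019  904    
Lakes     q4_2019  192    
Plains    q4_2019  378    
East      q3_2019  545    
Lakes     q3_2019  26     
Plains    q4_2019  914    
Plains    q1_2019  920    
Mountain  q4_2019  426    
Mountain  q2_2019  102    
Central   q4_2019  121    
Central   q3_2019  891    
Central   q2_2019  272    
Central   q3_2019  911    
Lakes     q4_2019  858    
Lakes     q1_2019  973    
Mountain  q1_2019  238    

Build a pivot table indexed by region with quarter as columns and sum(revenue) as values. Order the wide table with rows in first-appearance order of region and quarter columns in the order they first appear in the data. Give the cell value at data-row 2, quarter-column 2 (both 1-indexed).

1068

With rows in first-appearance order of region, row 2 is region=East. quarter columns in first-appearance order: q1_2019, q2_2019, q4_2019, q3_2019; column 2 is q2_2019.
Long rows with region=East, quarter=q2_2019: 452 + 616 = 1068.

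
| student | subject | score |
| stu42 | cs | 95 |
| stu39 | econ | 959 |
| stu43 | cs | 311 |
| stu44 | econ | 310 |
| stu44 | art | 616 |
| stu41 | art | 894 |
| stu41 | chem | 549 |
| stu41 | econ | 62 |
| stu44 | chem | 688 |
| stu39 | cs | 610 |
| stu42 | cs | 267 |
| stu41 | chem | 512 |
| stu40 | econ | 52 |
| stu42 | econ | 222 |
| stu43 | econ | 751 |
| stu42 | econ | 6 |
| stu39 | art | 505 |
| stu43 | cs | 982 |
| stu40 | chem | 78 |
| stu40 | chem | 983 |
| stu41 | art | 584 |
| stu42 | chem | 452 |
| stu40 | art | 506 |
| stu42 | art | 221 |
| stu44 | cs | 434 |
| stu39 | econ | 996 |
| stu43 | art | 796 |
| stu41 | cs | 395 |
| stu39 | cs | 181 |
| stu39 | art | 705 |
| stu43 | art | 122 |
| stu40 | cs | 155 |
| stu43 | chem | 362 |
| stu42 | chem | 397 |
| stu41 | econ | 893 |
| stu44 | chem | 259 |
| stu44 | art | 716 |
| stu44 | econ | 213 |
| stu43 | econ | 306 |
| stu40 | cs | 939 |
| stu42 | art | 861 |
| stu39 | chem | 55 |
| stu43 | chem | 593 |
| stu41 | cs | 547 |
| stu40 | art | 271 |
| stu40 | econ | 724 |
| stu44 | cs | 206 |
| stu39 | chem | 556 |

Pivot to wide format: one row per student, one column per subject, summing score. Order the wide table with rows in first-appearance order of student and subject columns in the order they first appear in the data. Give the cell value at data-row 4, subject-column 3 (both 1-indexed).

1332

With rows in first-appearance order of student, row 4 is student=stu44. subject columns in first-appearance order: cs, econ, art, chem; column 3 is art.
Long rows with student=stu44, subject=art: 616 + 716 = 1332.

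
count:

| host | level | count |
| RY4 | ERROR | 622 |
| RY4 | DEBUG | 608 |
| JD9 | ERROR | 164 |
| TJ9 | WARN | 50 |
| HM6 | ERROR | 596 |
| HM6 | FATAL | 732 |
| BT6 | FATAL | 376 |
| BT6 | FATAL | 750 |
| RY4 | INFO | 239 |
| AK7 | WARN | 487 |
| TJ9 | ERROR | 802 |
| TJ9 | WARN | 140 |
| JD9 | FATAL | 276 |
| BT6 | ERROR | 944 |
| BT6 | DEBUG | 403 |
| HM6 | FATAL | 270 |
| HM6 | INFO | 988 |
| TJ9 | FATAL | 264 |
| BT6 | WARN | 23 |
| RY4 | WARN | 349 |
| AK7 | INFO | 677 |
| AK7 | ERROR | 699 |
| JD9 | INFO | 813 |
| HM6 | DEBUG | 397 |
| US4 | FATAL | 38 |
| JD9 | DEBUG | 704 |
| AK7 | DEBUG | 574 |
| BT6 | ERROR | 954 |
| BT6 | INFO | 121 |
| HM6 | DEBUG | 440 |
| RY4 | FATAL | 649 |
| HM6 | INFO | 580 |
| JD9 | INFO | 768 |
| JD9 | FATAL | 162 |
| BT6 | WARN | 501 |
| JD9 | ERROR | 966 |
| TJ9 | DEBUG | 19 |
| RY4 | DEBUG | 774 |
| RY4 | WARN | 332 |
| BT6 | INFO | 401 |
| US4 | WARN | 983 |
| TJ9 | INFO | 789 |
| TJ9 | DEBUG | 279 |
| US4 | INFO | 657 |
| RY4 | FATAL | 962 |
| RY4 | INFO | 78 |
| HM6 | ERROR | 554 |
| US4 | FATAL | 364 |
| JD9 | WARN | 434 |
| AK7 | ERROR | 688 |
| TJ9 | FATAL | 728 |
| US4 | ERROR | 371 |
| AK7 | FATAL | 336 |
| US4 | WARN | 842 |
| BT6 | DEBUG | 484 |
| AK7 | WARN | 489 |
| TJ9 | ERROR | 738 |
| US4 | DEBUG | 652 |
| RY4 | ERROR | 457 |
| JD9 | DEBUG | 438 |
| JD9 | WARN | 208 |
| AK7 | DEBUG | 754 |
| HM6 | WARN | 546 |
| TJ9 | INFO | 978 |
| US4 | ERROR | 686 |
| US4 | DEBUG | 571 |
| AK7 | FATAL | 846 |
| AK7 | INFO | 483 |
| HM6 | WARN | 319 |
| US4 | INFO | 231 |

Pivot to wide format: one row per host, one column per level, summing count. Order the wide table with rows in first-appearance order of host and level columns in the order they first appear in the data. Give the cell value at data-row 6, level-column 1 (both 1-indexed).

1387

With rows in first-appearance order of host, row 6 is host=AK7. level columns in first-appearance order: ERROR, DEBUG, WARN, FATAL, INFO; column 1 is ERROR.
Long rows with host=AK7, level=ERROR: 699 + 688 = 1387.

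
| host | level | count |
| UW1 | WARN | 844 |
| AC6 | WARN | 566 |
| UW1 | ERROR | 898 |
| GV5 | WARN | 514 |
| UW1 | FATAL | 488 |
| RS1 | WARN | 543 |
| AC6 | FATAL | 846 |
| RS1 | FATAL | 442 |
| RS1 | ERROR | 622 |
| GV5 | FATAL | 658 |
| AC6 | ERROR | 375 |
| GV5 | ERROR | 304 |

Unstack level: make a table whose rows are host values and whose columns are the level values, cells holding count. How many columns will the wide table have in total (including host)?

1 column for host plus 3 distinct level values → 4 columns.

4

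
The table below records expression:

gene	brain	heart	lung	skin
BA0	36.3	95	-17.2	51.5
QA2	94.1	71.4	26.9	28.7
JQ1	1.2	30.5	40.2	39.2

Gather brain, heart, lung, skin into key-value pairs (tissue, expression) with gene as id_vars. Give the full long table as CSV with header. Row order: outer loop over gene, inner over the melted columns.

gene,tissue,expression
BA0,brain,36.3
BA0,heart,95
BA0,lung,-17.2
BA0,skin,51.5
QA2,brain,94.1
QA2,heart,71.4
QA2,lung,26.9
QA2,skin,28.7
JQ1,brain,1.2
JQ1,heart,30.5
JQ1,lung,40.2
JQ1,skin,39.2

Each (gene, column) pair becomes one row: 3 × 4 = 12 rows.
For example, (BA0, brain) → expression=36.3.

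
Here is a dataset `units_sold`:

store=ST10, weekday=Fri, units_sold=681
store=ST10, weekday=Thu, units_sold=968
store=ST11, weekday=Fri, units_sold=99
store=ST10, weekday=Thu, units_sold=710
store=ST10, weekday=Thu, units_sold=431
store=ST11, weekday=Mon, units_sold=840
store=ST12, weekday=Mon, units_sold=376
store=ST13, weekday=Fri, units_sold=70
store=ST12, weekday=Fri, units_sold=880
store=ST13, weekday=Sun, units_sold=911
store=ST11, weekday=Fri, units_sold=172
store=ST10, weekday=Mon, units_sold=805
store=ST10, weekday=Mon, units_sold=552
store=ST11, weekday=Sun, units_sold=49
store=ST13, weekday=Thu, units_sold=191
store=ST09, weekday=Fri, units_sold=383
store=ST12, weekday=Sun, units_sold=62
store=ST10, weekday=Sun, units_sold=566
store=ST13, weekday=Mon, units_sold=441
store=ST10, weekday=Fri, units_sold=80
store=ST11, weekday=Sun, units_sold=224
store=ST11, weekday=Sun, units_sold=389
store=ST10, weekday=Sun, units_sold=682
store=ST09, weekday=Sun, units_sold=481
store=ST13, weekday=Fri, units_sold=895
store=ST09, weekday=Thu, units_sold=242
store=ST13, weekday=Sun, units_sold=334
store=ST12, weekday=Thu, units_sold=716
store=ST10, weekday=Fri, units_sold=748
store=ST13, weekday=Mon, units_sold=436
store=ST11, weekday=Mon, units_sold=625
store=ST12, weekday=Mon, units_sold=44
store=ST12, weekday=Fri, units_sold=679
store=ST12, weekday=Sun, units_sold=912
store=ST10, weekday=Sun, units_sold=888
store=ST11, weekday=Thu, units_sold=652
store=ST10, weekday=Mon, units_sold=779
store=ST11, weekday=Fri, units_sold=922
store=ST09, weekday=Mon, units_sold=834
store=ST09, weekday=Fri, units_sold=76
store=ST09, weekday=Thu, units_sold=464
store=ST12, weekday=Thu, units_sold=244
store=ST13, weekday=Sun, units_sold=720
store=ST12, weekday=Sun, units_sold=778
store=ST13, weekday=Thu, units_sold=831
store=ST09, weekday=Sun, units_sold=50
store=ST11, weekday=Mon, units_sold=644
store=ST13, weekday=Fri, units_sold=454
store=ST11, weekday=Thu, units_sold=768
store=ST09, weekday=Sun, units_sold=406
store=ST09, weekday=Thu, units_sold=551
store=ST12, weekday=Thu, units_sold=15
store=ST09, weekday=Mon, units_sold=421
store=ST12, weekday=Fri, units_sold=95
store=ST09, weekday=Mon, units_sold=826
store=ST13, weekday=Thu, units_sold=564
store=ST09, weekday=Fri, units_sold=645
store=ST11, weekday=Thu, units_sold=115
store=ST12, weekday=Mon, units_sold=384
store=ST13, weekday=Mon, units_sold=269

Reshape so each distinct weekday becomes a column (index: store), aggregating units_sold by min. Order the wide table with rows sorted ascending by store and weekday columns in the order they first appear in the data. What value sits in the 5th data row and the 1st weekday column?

With rows sorted ascending by store, row 5 is store=ST13. weekday columns in first-appearance order: Fri, Thu, Mon, Sun; column 1 is Fri.
Long rows with store=ST13, weekday=Fri: min(70, 895, 454) = 70.

70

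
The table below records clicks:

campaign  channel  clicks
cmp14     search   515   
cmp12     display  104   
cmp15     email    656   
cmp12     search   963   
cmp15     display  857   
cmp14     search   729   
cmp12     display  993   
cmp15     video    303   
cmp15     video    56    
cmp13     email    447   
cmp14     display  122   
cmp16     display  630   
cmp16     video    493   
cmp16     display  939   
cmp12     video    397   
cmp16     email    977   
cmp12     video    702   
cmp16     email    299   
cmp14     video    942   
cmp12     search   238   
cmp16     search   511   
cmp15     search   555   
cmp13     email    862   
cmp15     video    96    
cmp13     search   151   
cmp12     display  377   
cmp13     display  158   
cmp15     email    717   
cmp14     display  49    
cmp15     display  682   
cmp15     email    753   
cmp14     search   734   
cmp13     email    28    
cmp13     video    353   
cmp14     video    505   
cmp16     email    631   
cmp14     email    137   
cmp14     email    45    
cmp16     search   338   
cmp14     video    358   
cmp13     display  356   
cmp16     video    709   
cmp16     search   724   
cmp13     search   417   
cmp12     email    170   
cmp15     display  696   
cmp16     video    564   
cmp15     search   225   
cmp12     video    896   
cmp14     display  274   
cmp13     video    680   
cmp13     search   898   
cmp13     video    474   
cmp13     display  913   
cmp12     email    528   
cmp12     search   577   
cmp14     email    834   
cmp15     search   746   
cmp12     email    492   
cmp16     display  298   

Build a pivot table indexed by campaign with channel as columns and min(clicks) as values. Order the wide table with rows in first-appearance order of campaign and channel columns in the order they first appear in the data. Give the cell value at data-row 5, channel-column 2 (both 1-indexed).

298

With rows in first-appearance order of campaign, row 5 is campaign=cmp16. channel columns in first-appearance order: search, display, email, video; column 2 is display.
Long rows with campaign=cmp16, channel=display: min(630, 939, 298) = 298.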